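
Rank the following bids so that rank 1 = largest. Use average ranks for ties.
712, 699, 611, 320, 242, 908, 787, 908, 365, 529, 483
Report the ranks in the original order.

Sorted (descending): 908, 908, 787, 712, 699, 611, 529, 483, 365, 320, 242
The 2 values of 908 occupy positions 1–2 → average rank (1+2)/2 = 1.5.

4, 5, 6, 10, 11, 1.5, 3, 1.5, 9, 7, 8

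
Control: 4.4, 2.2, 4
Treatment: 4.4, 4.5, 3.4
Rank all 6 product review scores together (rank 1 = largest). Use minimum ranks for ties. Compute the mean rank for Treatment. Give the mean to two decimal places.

2.67

Sorted (descending): 4.5, 4.4, 4.4, 4, 3.4, 2.2
The 2 values of 4.4 occupy positions 2–3 → each gets rank 2.
Treatment values → pooled ranks: 4.4→2, 4.5→1, 3.4→5
Mean rank = (2 + 1 + 5) / 3 = 2.67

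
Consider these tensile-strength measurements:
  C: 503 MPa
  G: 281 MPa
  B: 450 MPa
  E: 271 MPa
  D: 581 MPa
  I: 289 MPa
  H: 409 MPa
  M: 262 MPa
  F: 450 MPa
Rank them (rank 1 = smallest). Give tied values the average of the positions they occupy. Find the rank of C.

8

Sorted (ascending): 262, 271, 281, 289, 409, 450, 450, 503, 581
The 2 values of 450 occupy positions 6–7 → average rank (6+7)/2 = 6.5.
C has value 503 MPa → rank 8.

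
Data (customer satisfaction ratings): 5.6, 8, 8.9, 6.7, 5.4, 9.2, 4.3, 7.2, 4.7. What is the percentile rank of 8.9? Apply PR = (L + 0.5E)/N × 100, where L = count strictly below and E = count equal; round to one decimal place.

N = 9.
Strictly below 8.9: 7. Equal to 8.9: 1.
PR = (7 + 0.5·1)/9 × 100 = 83.3

83.3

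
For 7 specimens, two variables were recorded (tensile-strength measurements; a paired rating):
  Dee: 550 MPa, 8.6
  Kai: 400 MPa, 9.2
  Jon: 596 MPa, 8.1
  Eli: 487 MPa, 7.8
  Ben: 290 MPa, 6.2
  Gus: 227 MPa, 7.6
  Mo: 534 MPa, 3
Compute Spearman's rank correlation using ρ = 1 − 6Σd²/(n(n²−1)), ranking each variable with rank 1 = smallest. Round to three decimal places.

Ranks of variable 1: 6, 3, 7, 4, 2, 1, 5
Ranks of variable 2: 6, 7, 5, 4, 2, 3, 1
d = r₁ − r₂: 0, -4, 2, 0, 0, -2, 4
d²: 0, 16, 4, 0, 0, 4, 16; Σd² = 40
ρ = 1 − 6·40/(7·48) = 1 − 240/336 = 0.286

0.286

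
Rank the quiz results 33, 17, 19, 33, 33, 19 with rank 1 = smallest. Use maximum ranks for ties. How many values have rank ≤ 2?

Sorted (ascending): 17, 19, 19, 33, 33, 33
The 2 values of 19 occupy positions 2–3 → each gets rank 3.
The 3 values of 33 occupy positions 4–6 → each gets rank 6.
Ranks ≤ 2: {1} → 1 value.

1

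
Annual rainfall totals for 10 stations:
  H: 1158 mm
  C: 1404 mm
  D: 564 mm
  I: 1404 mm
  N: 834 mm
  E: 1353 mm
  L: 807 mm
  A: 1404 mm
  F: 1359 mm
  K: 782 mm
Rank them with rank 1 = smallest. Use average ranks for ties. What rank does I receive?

9

Sorted (ascending): 564, 782, 807, 834, 1158, 1353, 1359, 1404, 1404, 1404
The 3 values of 1404 occupy positions 8–10 → average rank 9.
I has value 1404 mm → rank 9.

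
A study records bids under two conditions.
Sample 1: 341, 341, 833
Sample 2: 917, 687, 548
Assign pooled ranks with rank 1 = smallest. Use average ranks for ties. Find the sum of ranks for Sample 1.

Sorted (ascending): 341, 341, 548, 687, 833, 917
The 2 values of 341 occupy positions 1–2 → average rank (1+2)/2 = 1.5.
Sample 1 values → pooled ranks: 341→1.5, 341→1.5, 833→5
Rank sum = 1.5 + 1.5 + 5 = 8

8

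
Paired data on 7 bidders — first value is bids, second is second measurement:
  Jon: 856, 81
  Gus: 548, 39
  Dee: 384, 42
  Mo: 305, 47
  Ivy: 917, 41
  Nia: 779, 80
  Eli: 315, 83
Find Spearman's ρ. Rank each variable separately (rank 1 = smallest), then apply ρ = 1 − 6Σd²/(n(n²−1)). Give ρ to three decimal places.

-0.214

Ranks of variable 1: 6, 4, 3, 1, 7, 5, 2
Ranks of variable 2: 6, 1, 3, 4, 2, 5, 7
d = r₁ − r₂: 0, 3, 0, -3, 5, 0, -5
d²: 0, 9, 0, 9, 25, 0, 25; Σd² = 68
ρ = 1 − 6·68/(7·48) = 1 − 408/336 = -0.214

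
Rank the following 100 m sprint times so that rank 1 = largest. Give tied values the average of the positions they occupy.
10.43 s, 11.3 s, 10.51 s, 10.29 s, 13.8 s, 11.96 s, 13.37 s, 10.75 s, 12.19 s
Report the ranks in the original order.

Sorted (descending): 13.8, 13.37, 12.19, 11.96, 11.3, 10.75, 10.51, 10.43, 10.29
No ties — each value takes its position as its rank.

8, 5, 7, 9, 1, 4, 2, 6, 3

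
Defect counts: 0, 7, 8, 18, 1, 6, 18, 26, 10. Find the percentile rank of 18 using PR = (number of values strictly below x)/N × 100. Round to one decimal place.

N = 9.
Strictly below 18: 6. Equal to 18: 2.
PR = 6/9 × 100 = 66.7

66.7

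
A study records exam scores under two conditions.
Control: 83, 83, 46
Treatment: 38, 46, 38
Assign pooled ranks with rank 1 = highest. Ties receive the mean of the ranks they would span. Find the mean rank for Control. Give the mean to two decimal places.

Sorted (descending): 83, 83, 46, 46, 38, 38
The 2 values of 83 occupy positions 1–2 → average rank (1+2)/2 = 1.5.
The 2 values of 46 occupy positions 3–4 → average rank (3+4)/2 = 3.5.
The 2 values of 38 occupy positions 5–6 → average rank (5+6)/2 = 5.5.
Control values → pooled ranks: 83→1.5, 83→1.5, 46→3.5
Mean rank = (1.5 + 1.5 + 3.5) / 3 = 2.17

2.17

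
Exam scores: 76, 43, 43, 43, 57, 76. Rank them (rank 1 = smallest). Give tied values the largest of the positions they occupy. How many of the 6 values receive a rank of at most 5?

Sorted (ascending): 43, 43, 43, 57, 76, 76
The 3 values of 43 occupy positions 1–3 → each gets rank 3.
The 2 values of 76 occupy positions 5–6 → each gets rank 6.
Ranks ≤ 5: {3, 3, 3, 4} → 4 values.

4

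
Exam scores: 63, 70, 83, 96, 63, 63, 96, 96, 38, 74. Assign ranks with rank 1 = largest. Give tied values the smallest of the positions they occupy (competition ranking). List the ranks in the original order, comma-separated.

7, 6, 4, 1, 7, 7, 1, 1, 10, 5

Sorted (descending): 96, 96, 96, 83, 74, 70, 63, 63, 63, 38
The 3 values of 96 occupy positions 1–3 → each gets rank 1.
The 3 values of 63 occupy positions 7–9 → each gets rank 7.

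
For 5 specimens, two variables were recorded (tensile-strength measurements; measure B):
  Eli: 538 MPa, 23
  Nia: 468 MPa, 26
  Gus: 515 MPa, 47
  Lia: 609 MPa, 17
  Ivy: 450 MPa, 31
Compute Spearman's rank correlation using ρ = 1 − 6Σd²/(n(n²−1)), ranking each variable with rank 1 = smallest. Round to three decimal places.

Ranks of variable 1: 4, 2, 3, 5, 1
Ranks of variable 2: 2, 3, 5, 1, 4
d = r₁ − r₂: 2, -1, -2, 4, -3
d²: 4, 1, 4, 16, 9; Σd² = 34
ρ = 1 − 6·34/(5·24) = 1 − 204/120 = -0.700

-0.700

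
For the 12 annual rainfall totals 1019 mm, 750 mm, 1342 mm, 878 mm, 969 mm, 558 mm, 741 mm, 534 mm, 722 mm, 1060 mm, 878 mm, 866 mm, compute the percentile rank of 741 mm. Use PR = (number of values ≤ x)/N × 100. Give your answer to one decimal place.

N = 12.
Strictly below 741: 3. Equal to 741: 1.
PR = 4/12 × 100 = 33.3

33.3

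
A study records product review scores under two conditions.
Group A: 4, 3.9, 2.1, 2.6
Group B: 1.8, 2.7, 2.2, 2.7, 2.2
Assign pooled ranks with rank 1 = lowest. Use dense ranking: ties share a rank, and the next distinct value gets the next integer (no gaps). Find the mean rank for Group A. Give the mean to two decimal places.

4.75

Sorted (ascending): 1.8, 2.1, 2.2, 2.2, 2.6, 2.7, 2.7, 3.9, 4
The 2 values of 2.2 share dense rank 3.
The 2 values of 2.7 share dense rank 5.
Remaining distinct values take the next consecutive integers.
Group A values → pooled ranks: 4→7, 3.9→6, 2.1→2, 2.6→4
Mean rank = (7 + 6 + 2 + 4) / 4 = 4.75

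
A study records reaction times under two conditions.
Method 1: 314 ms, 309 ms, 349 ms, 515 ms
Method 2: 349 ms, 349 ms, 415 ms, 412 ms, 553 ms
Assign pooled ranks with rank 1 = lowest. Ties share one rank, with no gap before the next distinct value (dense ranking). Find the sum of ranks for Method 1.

Sorted (ascending): 309, 314, 349, 349, 349, 412, 415, 515, 553
The 3 values of 349 share dense rank 3.
Remaining distinct values take the next consecutive integers.
Method 1 values → pooled ranks: 314→2, 309→1, 349→3, 515→6
Rank sum = 2 + 1 + 3 + 6 = 12

12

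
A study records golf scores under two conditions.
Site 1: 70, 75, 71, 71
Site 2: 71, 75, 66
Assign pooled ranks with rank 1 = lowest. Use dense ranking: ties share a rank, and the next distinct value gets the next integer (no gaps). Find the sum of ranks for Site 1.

Sorted (ascending): 66, 70, 71, 71, 71, 75, 75
The 3 values of 71 share dense rank 3.
The 2 values of 75 share dense rank 4.
Remaining distinct values take the next consecutive integers.
Site 1 values → pooled ranks: 70→2, 75→4, 71→3, 71→3
Rank sum = 2 + 4 + 3 + 3 = 12

12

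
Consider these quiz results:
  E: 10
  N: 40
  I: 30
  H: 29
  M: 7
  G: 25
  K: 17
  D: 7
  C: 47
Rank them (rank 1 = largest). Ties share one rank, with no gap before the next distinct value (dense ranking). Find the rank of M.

Sorted (descending): 47, 40, 30, 29, 25, 17, 10, 7, 7
The 2 values of 7 share dense rank 8.
Remaining distinct values take the next consecutive integers.
M has value 7 → rank 8.

8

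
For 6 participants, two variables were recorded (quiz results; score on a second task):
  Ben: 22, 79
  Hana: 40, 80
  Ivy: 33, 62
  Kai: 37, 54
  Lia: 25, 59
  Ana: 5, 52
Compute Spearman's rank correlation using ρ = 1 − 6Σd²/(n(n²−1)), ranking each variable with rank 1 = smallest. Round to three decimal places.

0.486

Ranks of variable 1: 2, 6, 4, 5, 3, 1
Ranks of variable 2: 5, 6, 4, 2, 3, 1
d = r₁ − r₂: -3, 0, 0, 3, 0, 0
d²: 9, 0, 0, 9, 0, 0; Σd² = 18
ρ = 1 − 6·18/(6·35) = 1 − 108/210 = 0.486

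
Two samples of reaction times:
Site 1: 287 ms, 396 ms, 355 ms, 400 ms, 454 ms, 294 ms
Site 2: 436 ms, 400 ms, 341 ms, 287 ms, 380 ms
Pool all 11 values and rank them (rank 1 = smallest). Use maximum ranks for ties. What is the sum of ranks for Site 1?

Sorted (ascending): 287, 287, 294, 341, 355, 380, 396, 400, 400, 436, 454
The 2 values of 287 occupy positions 1–2 → each gets rank 2.
The 2 values of 400 occupy positions 8–9 → each gets rank 9.
Site 1 values → pooled ranks: 287→2, 396→7, 355→5, 400→9, 454→11, 294→3
Rank sum = 2 + 7 + 5 + 9 + 11 + 3 = 37

37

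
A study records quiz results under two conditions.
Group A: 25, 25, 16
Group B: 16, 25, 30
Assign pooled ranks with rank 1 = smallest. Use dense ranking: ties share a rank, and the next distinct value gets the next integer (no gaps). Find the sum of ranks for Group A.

5

Sorted (ascending): 16, 16, 25, 25, 25, 30
The 2 values of 16 share dense rank 1.
The 3 values of 25 share dense rank 2.
Remaining distinct values take the next consecutive integers.
Group A values → pooled ranks: 25→2, 25→2, 16→1
Rank sum = 2 + 2 + 1 = 5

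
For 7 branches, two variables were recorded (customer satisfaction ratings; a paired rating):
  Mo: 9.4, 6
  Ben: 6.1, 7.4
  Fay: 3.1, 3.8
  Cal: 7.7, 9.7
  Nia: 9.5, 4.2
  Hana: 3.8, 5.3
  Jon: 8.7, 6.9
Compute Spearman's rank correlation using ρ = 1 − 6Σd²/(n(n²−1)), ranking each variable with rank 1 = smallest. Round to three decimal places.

0.143

Ranks of variable 1: 6, 3, 1, 4, 7, 2, 5
Ranks of variable 2: 4, 6, 1, 7, 2, 3, 5
d = r₁ − r₂: 2, -3, 0, -3, 5, -1, 0
d²: 4, 9, 0, 9, 25, 1, 0; Σd² = 48
ρ = 1 − 6·48/(7·48) = 1 − 288/336 = 0.143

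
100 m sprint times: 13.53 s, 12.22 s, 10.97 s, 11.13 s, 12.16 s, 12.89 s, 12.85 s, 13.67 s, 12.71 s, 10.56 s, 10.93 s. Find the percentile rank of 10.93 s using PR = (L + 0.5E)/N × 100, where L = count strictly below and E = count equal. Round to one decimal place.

13.6

N = 11.
Strictly below 10.93: 1. Equal to 10.93: 1.
PR = (1 + 0.5·1)/11 × 100 = 13.6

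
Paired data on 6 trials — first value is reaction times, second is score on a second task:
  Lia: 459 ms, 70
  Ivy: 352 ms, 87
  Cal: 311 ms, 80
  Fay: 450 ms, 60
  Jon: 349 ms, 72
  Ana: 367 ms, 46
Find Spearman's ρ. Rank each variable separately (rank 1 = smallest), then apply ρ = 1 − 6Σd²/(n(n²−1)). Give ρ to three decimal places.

Ranks of variable 1: 6, 3, 1, 5, 2, 4
Ranks of variable 2: 3, 6, 5, 2, 4, 1
d = r₁ − r₂: 3, -3, -4, 3, -2, 3
d²: 9, 9, 16, 9, 4, 9; Σd² = 56
ρ = 1 − 6·56/(6·35) = 1 − 336/210 = -0.600

-0.600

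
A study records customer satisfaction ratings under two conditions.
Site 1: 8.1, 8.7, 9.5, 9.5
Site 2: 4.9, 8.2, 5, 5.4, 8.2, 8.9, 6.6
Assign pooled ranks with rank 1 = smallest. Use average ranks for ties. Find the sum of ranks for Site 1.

34

Sorted (ascending): 4.9, 5, 5.4, 6.6, 8.1, 8.2, 8.2, 8.7, 8.9, 9.5, 9.5
The 2 values of 8.2 occupy positions 6–7 → average rank (6+7)/2 = 6.5.
The 2 values of 9.5 occupy positions 10–11 → average rank (10+11)/2 = 10.5.
Site 1 values → pooled ranks: 8.1→5, 8.7→8, 9.5→10.5, 9.5→10.5
Rank sum = 5 + 8 + 10.5 + 10.5 = 34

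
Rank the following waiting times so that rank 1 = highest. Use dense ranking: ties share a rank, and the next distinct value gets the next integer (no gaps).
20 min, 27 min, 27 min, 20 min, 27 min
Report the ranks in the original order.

2, 1, 1, 2, 1

Sorted (descending): 27, 27, 27, 20, 20
The 3 values of 27 share dense rank 1.
The 2 values of 20 share dense rank 2.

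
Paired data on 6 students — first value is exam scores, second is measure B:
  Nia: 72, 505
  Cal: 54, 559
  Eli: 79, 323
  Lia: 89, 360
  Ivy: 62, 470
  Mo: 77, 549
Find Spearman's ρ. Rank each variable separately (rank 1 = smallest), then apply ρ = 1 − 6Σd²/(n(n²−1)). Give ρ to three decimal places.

-0.714

Ranks of variable 1: 3, 1, 5, 6, 2, 4
Ranks of variable 2: 4, 6, 1, 2, 3, 5
d = r₁ − r₂: -1, -5, 4, 4, -1, -1
d²: 1, 25, 16, 16, 1, 1; Σd² = 60
ρ = 1 − 6·60/(6·35) = 1 − 360/210 = -0.714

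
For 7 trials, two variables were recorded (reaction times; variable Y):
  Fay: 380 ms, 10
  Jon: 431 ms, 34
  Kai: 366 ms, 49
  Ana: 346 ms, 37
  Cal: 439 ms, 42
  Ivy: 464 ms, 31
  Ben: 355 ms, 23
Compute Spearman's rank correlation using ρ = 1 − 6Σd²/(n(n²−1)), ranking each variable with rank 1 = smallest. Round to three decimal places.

-0.036

Ranks of variable 1: 4, 5, 3, 1, 6, 7, 2
Ranks of variable 2: 1, 4, 7, 5, 6, 3, 2
d = r₁ − r₂: 3, 1, -4, -4, 0, 4, 0
d²: 9, 1, 16, 16, 0, 16, 0; Σd² = 58
ρ = 1 − 6·58/(7·48) = 1 − 348/336 = -0.036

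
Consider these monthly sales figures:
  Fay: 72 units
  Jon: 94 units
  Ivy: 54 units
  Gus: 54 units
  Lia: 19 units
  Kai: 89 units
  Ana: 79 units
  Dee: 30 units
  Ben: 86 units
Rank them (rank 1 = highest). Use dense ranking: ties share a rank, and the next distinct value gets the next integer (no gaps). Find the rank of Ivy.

Sorted (descending): 94, 89, 86, 79, 72, 54, 54, 30, 19
The 2 values of 54 share dense rank 6.
Remaining distinct values take the next consecutive integers.
Ivy has value 54 units → rank 6.

6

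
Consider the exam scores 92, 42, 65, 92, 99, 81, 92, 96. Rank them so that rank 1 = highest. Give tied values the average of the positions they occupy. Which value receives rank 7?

65

Sorted (descending): 99, 96, 92, 92, 92, 81, 65, 42
The 3 values of 92 occupy positions 3–5 → average rank 4.
Rank 7 → value 65.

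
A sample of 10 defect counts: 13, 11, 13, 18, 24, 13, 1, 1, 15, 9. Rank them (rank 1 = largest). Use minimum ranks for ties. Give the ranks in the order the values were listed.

Sorted (descending): 24, 18, 15, 13, 13, 13, 11, 9, 1, 1
The 3 values of 13 occupy positions 4–6 → each gets rank 4.
The 2 values of 1 occupy positions 9–10 → each gets rank 9.

4, 7, 4, 2, 1, 4, 9, 9, 3, 8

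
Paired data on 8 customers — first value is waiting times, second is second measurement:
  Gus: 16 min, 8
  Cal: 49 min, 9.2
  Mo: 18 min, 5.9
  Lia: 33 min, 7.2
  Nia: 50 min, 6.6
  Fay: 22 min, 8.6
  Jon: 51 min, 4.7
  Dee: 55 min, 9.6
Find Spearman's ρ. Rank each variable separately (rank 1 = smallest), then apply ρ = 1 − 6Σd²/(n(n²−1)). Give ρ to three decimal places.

Ranks of variable 1: 1, 5, 2, 4, 6, 3, 7, 8
Ranks of variable 2: 5, 7, 2, 4, 3, 6, 1, 8
d = r₁ − r₂: -4, -2, 0, 0, 3, -3, 6, 0
d²: 16, 4, 0, 0, 9, 9, 36, 0; Σd² = 74
ρ = 1 − 6·74/(8·63) = 1 − 444/504 = 0.119

0.119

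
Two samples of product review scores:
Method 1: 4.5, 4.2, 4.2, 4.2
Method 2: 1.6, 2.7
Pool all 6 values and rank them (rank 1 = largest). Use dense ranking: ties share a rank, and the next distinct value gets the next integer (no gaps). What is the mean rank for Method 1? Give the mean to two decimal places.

1.75

Sorted (descending): 4.5, 4.2, 4.2, 4.2, 2.7, 1.6
The 3 values of 4.2 share dense rank 2.
Remaining distinct values take the next consecutive integers.
Method 1 values → pooled ranks: 4.5→1, 4.2→2, 4.2→2, 4.2→2
Mean rank = (1 + 2 + 2 + 2) / 4 = 1.75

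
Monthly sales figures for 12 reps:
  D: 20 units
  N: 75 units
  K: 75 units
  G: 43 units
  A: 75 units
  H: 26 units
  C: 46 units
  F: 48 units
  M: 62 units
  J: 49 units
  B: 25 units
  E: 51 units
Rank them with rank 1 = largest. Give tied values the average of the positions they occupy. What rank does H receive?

Sorted (descending): 75, 75, 75, 62, 51, 49, 48, 46, 43, 26, 25, 20
The 3 values of 75 occupy positions 1–3 → average rank 2.
H has value 26 units → rank 10.

10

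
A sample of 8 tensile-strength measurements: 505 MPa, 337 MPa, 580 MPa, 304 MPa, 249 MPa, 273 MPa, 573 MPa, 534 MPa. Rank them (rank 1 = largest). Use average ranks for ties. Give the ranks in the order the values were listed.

Sorted (descending): 580, 573, 534, 505, 337, 304, 273, 249
No ties — each value takes its position as its rank.

4, 5, 1, 6, 8, 7, 2, 3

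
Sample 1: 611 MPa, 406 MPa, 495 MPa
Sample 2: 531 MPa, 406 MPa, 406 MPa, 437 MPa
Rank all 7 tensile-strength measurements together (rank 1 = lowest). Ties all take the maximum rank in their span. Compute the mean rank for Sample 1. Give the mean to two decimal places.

5.00

Sorted (ascending): 406, 406, 406, 437, 495, 531, 611
The 3 values of 406 occupy positions 1–3 → each gets rank 3.
Sample 1 values → pooled ranks: 611→7, 406→3, 495→5
Mean rank = (7 + 3 + 5) / 3 = 5.00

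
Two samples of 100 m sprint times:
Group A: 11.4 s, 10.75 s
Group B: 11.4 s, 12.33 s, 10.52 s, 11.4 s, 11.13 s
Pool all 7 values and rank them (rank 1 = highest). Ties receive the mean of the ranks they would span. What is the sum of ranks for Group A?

Sorted (descending): 12.33, 11.4, 11.4, 11.4, 11.13, 10.75, 10.52
The 3 values of 11.4 occupy positions 2–4 → average rank 3.
Group A values → pooled ranks: 11.4→3, 10.75→6
Rank sum = 3 + 6 = 9

9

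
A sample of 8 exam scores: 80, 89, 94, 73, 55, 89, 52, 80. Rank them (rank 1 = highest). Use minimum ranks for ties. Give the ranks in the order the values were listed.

Sorted (descending): 94, 89, 89, 80, 80, 73, 55, 52
The 2 values of 89 occupy positions 2–3 → each gets rank 2.
The 2 values of 80 occupy positions 4–5 → each gets rank 4.

4, 2, 1, 6, 7, 2, 8, 4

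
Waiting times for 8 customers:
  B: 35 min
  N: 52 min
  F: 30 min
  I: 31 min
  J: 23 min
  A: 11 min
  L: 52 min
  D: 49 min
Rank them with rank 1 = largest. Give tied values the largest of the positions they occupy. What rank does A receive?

8

Sorted (descending): 52, 52, 49, 35, 31, 30, 23, 11
The 2 values of 52 occupy positions 1–2 → each gets rank 2.
A has value 11 min → rank 8.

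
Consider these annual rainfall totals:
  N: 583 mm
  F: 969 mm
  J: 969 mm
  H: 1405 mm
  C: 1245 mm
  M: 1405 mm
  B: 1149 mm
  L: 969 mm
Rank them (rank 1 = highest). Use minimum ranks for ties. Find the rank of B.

4

Sorted (descending): 1405, 1405, 1245, 1149, 969, 969, 969, 583
The 2 values of 1405 occupy positions 1–2 → each gets rank 1.
The 3 values of 969 occupy positions 5–7 → each gets rank 5.
B has value 1149 mm → rank 4.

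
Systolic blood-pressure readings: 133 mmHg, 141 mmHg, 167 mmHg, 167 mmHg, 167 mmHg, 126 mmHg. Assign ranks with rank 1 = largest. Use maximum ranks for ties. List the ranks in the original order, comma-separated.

5, 4, 3, 3, 3, 6

Sorted (descending): 167, 167, 167, 141, 133, 126
The 3 values of 167 occupy positions 1–3 → each gets rank 3.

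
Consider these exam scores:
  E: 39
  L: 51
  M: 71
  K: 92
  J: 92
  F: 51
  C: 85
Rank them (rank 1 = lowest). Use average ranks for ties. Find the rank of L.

Sorted (ascending): 39, 51, 51, 71, 85, 92, 92
The 2 values of 51 occupy positions 2–3 → average rank (2+3)/2 = 2.5.
The 2 values of 92 occupy positions 6–7 → average rank (6+7)/2 = 6.5.
L has value 51 → rank 2.5.

2.5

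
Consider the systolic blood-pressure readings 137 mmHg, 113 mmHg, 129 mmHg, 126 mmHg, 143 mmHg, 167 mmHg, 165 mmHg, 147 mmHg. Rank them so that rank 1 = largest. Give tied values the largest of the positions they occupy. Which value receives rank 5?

137

Sorted (descending): 167, 165, 147, 143, 137, 129, 126, 113
No ties — each value takes its position as its rank.
Rank 5 → value 137.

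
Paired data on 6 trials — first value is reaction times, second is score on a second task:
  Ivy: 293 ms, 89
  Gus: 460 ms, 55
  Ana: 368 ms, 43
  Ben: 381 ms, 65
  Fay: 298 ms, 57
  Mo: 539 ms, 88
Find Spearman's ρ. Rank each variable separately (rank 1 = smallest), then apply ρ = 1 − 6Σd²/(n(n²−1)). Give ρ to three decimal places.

Ranks of variable 1: 1, 5, 3, 4, 2, 6
Ranks of variable 2: 6, 2, 1, 4, 3, 5
d = r₁ − r₂: -5, 3, 2, 0, -1, 1
d²: 25, 9, 4, 0, 1, 1; Σd² = 40
ρ = 1 − 6·40/(6·35) = 1 − 240/210 = -0.143

-0.143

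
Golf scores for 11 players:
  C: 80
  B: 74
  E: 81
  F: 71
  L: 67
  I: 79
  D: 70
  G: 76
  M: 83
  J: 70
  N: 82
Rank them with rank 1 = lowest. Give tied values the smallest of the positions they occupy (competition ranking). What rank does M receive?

11

Sorted (ascending): 67, 70, 70, 71, 74, 76, 79, 80, 81, 82, 83
The 2 values of 70 occupy positions 2–3 → each gets rank 2.
M has value 83 → rank 11.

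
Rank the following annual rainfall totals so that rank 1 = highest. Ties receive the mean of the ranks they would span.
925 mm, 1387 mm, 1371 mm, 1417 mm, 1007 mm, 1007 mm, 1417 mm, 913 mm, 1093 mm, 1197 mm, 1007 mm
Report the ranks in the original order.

10, 3, 4, 1.5, 8, 8, 1.5, 11, 6, 5, 8

Sorted (descending): 1417, 1417, 1387, 1371, 1197, 1093, 1007, 1007, 1007, 925, 913
The 2 values of 1417 occupy positions 1–2 → average rank (1+2)/2 = 1.5.
The 3 values of 1007 occupy positions 7–9 → average rank 8.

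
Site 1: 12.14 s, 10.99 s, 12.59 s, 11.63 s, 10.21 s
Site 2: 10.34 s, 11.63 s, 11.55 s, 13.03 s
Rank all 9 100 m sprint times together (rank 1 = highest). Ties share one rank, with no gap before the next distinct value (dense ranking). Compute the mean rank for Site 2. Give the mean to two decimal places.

Sorted (descending): 13.03, 12.59, 12.14, 11.63, 11.63, 11.55, 10.99, 10.34, 10.21
The 2 values of 11.63 share dense rank 4.
Remaining distinct values take the next consecutive integers.
Site 2 values → pooled ranks: 10.34→7, 11.63→4, 11.55→5, 13.03→1
Mean rank = (7 + 4 + 5 + 1) / 4 = 4.25

4.25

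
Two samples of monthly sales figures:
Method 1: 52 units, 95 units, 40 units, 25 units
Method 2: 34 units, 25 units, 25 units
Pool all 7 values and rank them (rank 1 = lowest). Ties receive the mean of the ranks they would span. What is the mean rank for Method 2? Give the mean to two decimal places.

2.67

Sorted (ascending): 25, 25, 25, 34, 40, 52, 95
The 3 values of 25 occupy positions 1–3 → average rank 2.
Method 2 values → pooled ranks: 34→4, 25→2, 25→2
Mean rank = (4 + 2 + 2) / 3 = 2.67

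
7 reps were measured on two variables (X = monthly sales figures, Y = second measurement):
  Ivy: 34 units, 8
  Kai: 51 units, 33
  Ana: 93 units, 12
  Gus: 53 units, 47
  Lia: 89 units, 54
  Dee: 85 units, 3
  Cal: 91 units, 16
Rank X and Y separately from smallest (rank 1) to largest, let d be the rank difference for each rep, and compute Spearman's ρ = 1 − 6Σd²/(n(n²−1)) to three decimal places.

Ranks of variable 1: 1, 2, 7, 3, 5, 4, 6
Ranks of variable 2: 2, 5, 3, 6, 7, 1, 4
d = r₁ − r₂: -1, -3, 4, -3, -2, 3, 2
d²: 1, 9, 16, 9, 4, 9, 4; Σd² = 52
ρ = 1 − 6·52/(7·48) = 1 − 312/336 = 0.071

0.071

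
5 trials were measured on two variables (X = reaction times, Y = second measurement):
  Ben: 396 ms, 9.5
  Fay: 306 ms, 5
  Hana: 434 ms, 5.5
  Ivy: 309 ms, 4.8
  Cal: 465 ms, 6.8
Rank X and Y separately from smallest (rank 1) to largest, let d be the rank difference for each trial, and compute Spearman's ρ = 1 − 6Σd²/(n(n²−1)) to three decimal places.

0.600

Ranks of variable 1: 3, 1, 4, 2, 5
Ranks of variable 2: 5, 2, 3, 1, 4
d = r₁ − r₂: -2, -1, 1, 1, 1
d²: 4, 1, 1, 1, 1; Σd² = 8
ρ = 1 − 6·8/(5·24) = 1 − 48/120 = 0.600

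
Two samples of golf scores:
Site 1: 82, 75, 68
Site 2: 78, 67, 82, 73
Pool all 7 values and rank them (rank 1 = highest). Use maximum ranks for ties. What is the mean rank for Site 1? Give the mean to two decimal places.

Sorted (descending): 82, 82, 78, 75, 73, 68, 67
The 2 values of 82 occupy positions 1–2 → each gets rank 2.
Site 1 values → pooled ranks: 82→2, 75→4, 68→6
Mean rank = (2 + 4 + 6) / 3 = 4.00

4.00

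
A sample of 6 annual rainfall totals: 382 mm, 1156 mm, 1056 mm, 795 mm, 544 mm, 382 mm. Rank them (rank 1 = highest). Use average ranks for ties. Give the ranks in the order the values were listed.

5.5, 1, 2, 3, 4, 5.5

Sorted (descending): 1156, 1056, 795, 544, 382, 382
The 2 values of 382 occupy positions 5–6 → average rank (5+6)/2 = 5.5.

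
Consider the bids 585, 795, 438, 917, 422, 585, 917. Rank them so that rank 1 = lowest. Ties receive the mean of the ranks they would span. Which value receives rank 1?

Sorted (ascending): 422, 438, 585, 585, 795, 917, 917
The 2 values of 585 occupy positions 3–4 → average rank (3+4)/2 = 3.5.
The 2 values of 917 occupy positions 6–7 → average rank (6+7)/2 = 6.5.
Rank 1 → value 422.

422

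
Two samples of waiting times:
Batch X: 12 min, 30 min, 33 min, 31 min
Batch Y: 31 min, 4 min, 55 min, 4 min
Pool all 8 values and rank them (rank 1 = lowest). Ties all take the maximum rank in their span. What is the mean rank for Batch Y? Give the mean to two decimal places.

4.50

Sorted (ascending): 4, 4, 12, 30, 31, 31, 33, 55
The 2 values of 4 occupy positions 1–2 → each gets rank 2.
The 2 values of 31 occupy positions 5–6 → each gets rank 6.
Batch Y values → pooled ranks: 31→6, 4→2, 55→8, 4→2
Mean rank = (6 + 2 + 8 + 2) / 4 = 4.50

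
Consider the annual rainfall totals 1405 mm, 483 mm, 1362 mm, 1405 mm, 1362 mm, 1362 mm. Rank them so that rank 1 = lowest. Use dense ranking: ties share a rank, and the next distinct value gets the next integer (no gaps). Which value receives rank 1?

Sorted (ascending): 483, 1362, 1362, 1362, 1405, 1405
The 3 values of 1362 share dense rank 2.
The 2 values of 1405 share dense rank 3.
Remaining distinct values take the next consecutive integers.
Rank 1 → value 483.

483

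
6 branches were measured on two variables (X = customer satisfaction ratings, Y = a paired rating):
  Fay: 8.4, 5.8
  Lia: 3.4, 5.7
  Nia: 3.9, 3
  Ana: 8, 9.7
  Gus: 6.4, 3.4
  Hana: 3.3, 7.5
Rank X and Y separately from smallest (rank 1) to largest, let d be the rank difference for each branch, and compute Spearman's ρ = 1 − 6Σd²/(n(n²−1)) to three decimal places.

Ranks of variable 1: 6, 2, 3, 5, 4, 1
Ranks of variable 2: 4, 3, 1, 6, 2, 5
d = r₁ − r₂: 2, -1, 2, -1, 2, -4
d²: 4, 1, 4, 1, 4, 16; Σd² = 30
ρ = 1 − 6·30/(6·35) = 1 − 180/210 = 0.143

0.143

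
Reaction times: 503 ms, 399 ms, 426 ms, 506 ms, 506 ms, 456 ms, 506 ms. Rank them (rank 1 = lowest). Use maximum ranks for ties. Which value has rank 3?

Sorted (ascending): 399, 426, 456, 503, 506, 506, 506
The 3 values of 506 occupy positions 5–7 → each gets rank 7.
Rank 3 → value 456.

456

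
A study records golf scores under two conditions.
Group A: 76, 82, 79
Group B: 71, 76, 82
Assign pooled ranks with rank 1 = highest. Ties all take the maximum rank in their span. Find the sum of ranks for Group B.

13

Sorted (descending): 82, 82, 79, 76, 76, 71
The 2 values of 82 occupy positions 1–2 → each gets rank 2.
The 2 values of 76 occupy positions 4–5 → each gets rank 5.
Group B values → pooled ranks: 71→6, 76→5, 82→2
Rank sum = 6 + 5 + 2 = 13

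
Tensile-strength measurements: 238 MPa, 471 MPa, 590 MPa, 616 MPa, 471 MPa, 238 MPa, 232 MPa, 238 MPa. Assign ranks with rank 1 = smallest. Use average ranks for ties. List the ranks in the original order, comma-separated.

Sorted (ascending): 232, 238, 238, 238, 471, 471, 590, 616
The 3 values of 238 occupy positions 2–4 → average rank 3.
The 2 values of 471 occupy positions 5–6 → average rank (5+6)/2 = 5.5.

3, 5.5, 7, 8, 5.5, 3, 1, 3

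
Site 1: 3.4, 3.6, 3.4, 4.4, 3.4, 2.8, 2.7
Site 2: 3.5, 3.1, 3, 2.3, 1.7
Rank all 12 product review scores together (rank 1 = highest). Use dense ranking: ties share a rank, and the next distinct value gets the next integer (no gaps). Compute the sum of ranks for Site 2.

33

Sorted (descending): 4.4, 3.6, 3.5, 3.4, 3.4, 3.4, 3.1, 3, 2.8, 2.7, 2.3, 1.7
The 3 values of 3.4 share dense rank 4.
Remaining distinct values take the next consecutive integers.
Site 2 values → pooled ranks: 3.5→3, 3.1→5, 3→6, 2.3→9, 1.7→10
Rank sum = 3 + 5 + 6 + 9 + 10 = 33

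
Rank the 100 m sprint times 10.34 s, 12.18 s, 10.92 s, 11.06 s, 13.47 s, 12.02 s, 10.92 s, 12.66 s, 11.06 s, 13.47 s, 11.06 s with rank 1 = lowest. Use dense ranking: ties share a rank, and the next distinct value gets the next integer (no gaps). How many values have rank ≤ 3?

6

Sorted (ascending): 10.34, 10.92, 10.92, 11.06, 11.06, 11.06, 12.02, 12.18, 12.66, 13.47, 13.47
The 2 values of 10.92 share dense rank 2.
The 3 values of 11.06 share dense rank 3.
The 2 values of 13.47 share dense rank 7.
Remaining distinct values take the next consecutive integers.
Ranks ≤ 3: {1, 2, 2, 3, 3, 3} → 6 values.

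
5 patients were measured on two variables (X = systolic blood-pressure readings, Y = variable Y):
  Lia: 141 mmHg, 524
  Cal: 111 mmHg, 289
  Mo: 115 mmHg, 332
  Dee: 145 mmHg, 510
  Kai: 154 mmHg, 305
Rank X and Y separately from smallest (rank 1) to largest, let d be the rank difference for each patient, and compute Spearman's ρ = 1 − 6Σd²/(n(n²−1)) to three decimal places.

0.300

Ranks of variable 1: 3, 1, 2, 4, 5
Ranks of variable 2: 5, 1, 3, 4, 2
d = r₁ − r₂: -2, 0, -1, 0, 3
d²: 4, 0, 1, 0, 9; Σd² = 14
ρ = 1 − 6·14/(5·24) = 1 − 84/120 = 0.300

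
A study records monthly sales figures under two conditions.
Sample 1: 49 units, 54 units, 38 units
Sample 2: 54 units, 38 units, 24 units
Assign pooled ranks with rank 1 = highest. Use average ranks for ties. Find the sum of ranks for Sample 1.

9

Sorted (descending): 54, 54, 49, 38, 38, 24
The 2 values of 54 occupy positions 1–2 → average rank (1+2)/2 = 1.5.
The 2 values of 38 occupy positions 4–5 → average rank (4+5)/2 = 4.5.
Sample 1 values → pooled ranks: 49→3, 54→1.5, 38→4.5
Rank sum = 3 + 1.5 + 4.5 = 9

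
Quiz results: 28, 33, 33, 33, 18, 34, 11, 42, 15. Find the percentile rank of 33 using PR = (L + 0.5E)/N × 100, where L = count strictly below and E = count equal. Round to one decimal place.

N = 9.
Strictly below 33: 4. Equal to 33: 3.
PR = (4 + 0.5·3)/9 × 100 = 61.1

61.1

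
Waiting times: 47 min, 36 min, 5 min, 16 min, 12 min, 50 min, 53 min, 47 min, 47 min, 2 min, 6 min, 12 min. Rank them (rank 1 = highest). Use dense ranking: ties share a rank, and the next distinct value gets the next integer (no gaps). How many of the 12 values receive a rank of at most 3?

Sorted (descending): 53, 50, 47, 47, 47, 36, 16, 12, 12, 6, 5, 2
The 3 values of 47 share dense rank 3.
The 2 values of 12 share dense rank 6.
Remaining distinct values take the next consecutive integers.
Ranks ≤ 3: {1, 2, 3, 3, 3} → 5 values.

5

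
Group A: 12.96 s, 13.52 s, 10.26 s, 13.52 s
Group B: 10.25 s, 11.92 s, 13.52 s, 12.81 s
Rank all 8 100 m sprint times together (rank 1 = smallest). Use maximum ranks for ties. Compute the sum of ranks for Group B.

Sorted (ascending): 10.25, 10.26, 11.92, 12.81, 12.96, 13.52, 13.52, 13.52
The 3 values of 13.52 occupy positions 6–8 → each gets rank 8.
Group B values → pooled ranks: 10.25→1, 11.92→3, 13.52→8, 12.81→4
Rank sum = 1 + 3 + 8 + 4 = 16

16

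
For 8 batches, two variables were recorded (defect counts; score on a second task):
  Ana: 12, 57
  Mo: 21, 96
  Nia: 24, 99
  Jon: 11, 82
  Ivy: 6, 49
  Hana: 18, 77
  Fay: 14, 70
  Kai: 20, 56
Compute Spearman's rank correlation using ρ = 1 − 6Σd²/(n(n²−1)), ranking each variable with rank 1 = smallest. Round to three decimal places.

0.619

Ranks of variable 1: 3, 7, 8, 2, 1, 5, 4, 6
Ranks of variable 2: 3, 7, 8, 6, 1, 5, 4, 2
d = r₁ − r₂: 0, 0, 0, -4, 0, 0, 0, 4
d²: 0, 0, 0, 16, 0, 0, 0, 16; Σd² = 32
ρ = 1 − 6·32/(8·63) = 1 − 192/504 = 0.619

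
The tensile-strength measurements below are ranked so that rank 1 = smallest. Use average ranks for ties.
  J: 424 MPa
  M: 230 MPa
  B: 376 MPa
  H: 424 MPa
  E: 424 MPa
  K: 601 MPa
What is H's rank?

4

Sorted (ascending): 230, 376, 424, 424, 424, 601
The 3 values of 424 occupy positions 3–5 → average rank 4.
H has value 424 MPa → rank 4.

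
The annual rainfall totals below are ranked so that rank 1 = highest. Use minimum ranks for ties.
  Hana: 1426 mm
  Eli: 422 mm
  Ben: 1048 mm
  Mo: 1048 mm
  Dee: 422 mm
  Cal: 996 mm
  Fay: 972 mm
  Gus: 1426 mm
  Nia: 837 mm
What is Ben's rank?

3

Sorted (descending): 1426, 1426, 1048, 1048, 996, 972, 837, 422, 422
The 2 values of 1426 occupy positions 1–2 → each gets rank 1.
The 2 values of 1048 occupy positions 3–4 → each gets rank 3.
The 2 values of 422 occupy positions 8–9 → each gets rank 8.
Ben has value 1048 mm → rank 3.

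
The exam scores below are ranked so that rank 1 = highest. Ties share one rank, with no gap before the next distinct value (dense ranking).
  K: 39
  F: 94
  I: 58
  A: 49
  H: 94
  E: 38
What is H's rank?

Sorted (descending): 94, 94, 58, 49, 39, 38
The 2 values of 94 share dense rank 1.
Remaining distinct values take the next consecutive integers.
H has value 94 → rank 1.

1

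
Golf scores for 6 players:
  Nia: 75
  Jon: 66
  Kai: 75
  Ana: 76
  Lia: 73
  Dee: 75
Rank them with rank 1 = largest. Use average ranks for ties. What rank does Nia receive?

3

Sorted (descending): 76, 75, 75, 75, 73, 66
The 3 values of 75 occupy positions 2–4 → average rank 3.
Nia has value 75 → rank 3.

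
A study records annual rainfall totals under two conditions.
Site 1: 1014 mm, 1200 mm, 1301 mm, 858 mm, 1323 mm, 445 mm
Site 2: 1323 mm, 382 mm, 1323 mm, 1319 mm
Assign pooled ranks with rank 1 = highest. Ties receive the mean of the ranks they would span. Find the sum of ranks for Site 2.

18

Sorted (descending): 1323, 1323, 1323, 1319, 1301, 1200, 1014, 858, 445, 382
The 3 values of 1323 occupy positions 1–3 → average rank 2.
Site 2 values → pooled ranks: 1323→2, 382→10, 1323→2, 1319→4
Rank sum = 2 + 10 + 2 + 4 = 18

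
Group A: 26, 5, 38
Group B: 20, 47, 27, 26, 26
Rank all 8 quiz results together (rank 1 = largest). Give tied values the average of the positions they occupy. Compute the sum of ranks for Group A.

Sorted (descending): 47, 38, 27, 26, 26, 26, 20, 5
The 3 values of 26 occupy positions 4–6 → average rank 5.
Group A values → pooled ranks: 26→5, 5→8, 38→2
Rank sum = 5 + 8 + 2 = 15

15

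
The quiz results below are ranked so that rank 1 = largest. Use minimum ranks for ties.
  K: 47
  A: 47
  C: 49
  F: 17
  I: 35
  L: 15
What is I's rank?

4

Sorted (descending): 49, 47, 47, 35, 17, 15
The 2 values of 47 occupy positions 2–3 → each gets rank 2.
I has value 35 → rank 4.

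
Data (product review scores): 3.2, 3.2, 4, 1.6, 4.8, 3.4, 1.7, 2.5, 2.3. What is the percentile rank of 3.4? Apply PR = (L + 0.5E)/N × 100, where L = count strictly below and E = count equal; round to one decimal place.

72.2

N = 9.
Strictly below 3.4: 6. Equal to 3.4: 1.
PR = (6 + 0.5·1)/9 × 100 = 72.2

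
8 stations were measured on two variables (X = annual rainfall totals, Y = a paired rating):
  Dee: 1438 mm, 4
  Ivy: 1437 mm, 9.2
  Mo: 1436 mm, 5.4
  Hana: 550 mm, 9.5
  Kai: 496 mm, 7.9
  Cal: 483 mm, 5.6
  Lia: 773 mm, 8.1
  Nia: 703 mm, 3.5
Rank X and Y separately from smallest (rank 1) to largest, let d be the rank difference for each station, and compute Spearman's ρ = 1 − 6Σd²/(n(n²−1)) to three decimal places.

Ranks of variable 1: 8, 7, 6, 3, 2, 1, 5, 4
Ranks of variable 2: 2, 7, 3, 8, 5, 4, 6, 1
d = r₁ − r₂: 6, 0, 3, -5, -3, -3, -1, 3
d²: 36, 0, 9, 25, 9, 9, 1, 9; Σd² = 98
ρ = 1 − 6·98/(8·63) = 1 − 588/504 = -0.167

-0.167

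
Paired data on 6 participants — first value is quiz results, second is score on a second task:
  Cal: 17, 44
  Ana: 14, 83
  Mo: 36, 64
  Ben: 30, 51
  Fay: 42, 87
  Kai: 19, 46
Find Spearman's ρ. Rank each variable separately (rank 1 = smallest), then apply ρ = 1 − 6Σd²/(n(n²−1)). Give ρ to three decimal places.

Ranks of variable 1: 2, 1, 5, 4, 6, 3
Ranks of variable 2: 1, 5, 4, 3, 6, 2
d = r₁ − r₂: 1, -4, 1, 1, 0, 1
d²: 1, 16, 1, 1, 0, 1; Σd² = 20
ρ = 1 − 6·20/(6·35) = 1 − 120/210 = 0.429

0.429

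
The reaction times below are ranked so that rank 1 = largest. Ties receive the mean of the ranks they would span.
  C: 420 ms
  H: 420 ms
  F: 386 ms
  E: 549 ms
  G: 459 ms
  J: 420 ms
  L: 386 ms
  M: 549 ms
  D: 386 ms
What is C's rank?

Sorted (descending): 549, 549, 459, 420, 420, 420, 386, 386, 386
The 2 values of 549 occupy positions 1–2 → average rank (1+2)/2 = 1.5.
The 3 values of 420 occupy positions 4–6 → average rank 5.
The 3 values of 386 occupy positions 7–9 → average rank 8.
C has value 420 ms → rank 5.

5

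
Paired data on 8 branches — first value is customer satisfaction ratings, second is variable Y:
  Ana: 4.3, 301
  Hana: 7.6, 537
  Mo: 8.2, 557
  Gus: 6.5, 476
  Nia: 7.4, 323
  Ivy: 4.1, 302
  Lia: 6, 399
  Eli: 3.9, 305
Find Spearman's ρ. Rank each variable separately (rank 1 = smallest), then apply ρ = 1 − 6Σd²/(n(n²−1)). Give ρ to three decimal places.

Ranks of variable 1: 3, 7, 8, 5, 6, 2, 4, 1
Ranks of variable 2: 1, 7, 8, 6, 4, 2, 5, 3
d = r₁ − r₂: 2, 0, 0, -1, 2, 0, -1, -2
d²: 4, 0, 0, 1, 4, 0, 1, 4; Σd² = 14
ρ = 1 − 6·14/(8·63) = 1 − 84/504 = 0.833

0.833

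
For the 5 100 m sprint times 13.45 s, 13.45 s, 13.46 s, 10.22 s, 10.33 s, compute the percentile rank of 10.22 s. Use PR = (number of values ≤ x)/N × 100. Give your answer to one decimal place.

20.0

N = 5.
Strictly below 10.22: 0. Equal to 10.22: 1.
PR = 1/5 × 100 = 20.0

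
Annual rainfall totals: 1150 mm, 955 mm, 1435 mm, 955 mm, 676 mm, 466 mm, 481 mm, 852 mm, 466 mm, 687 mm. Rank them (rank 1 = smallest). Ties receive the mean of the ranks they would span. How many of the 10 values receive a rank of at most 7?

Sorted (ascending): 466, 466, 481, 676, 687, 852, 955, 955, 1150, 1435
The 2 values of 466 occupy positions 1–2 → average rank (1+2)/2 = 1.5.
The 2 values of 955 occupy positions 7–8 → average rank (7+8)/2 = 7.5.
Ranks ≤ 7: {1.5, 1.5, 3, 4, 5, 6} → 6 values.

6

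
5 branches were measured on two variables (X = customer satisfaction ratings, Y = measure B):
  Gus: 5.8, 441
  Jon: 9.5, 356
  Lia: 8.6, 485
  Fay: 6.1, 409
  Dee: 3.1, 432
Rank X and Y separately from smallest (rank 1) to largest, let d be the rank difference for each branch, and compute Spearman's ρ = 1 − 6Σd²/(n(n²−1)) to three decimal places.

-0.300

Ranks of variable 1: 2, 5, 4, 3, 1
Ranks of variable 2: 4, 1, 5, 2, 3
d = r₁ − r₂: -2, 4, -1, 1, -2
d²: 4, 16, 1, 1, 4; Σd² = 26
ρ = 1 − 6·26/(5·24) = 1 − 156/120 = -0.300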